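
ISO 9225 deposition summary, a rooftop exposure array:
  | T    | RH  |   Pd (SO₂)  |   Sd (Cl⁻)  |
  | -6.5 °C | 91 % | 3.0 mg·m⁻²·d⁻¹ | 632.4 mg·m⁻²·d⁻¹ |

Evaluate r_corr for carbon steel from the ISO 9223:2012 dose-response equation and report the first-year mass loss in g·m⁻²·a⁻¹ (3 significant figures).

r_corr = 691 g·m⁻²·a⁻¹

carbon steel: T≤10 °C ⇒ hinge +0.150·(-6.5−10) = -2.4750
  sulphur-dioxide contribution → 1.628 μm/a
  chloride contribution → 86.39 μm/a
  ⇒ r_corr(carbon steel) = 88.02 μm/a
Convert to mass loss: 88.02 μm/a × 7.85 g/cm³ = 691 g·m⁻²·a⁻¹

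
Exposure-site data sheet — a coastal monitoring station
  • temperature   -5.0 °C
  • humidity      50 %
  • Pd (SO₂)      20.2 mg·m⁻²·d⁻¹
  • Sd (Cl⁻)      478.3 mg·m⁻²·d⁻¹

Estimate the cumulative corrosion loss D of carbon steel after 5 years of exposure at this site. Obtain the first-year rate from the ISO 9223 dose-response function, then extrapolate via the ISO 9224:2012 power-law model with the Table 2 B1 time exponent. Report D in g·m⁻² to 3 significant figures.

carbon steel: T≤10 °C ⇒ hinge +0.150·(-5.0−10) = -2.2500
  SO₂ term: 1.77·20.2^0.52·exp(0.02·50-2.2500) = 2.42
  Sd branch = 0.102·Sd^0.62·e^(0.033·RH+0.04·T) = 19.94 μm/a
  sum: 2.42 + 19.94 → r_corr = 22.36 μm/a
ISO 9224: D(t) = r_corr · t^b with b = 0.523 (carbon steel, B1)
  D(5) = 22.36 × 5^0.523 = 22.36 × 2.32 = 51.89 μm
  Mass loss = 51.89 μm × 7.85 g/cm³ = 407.3 g·m⁻²

D(5) = 407 g·m⁻²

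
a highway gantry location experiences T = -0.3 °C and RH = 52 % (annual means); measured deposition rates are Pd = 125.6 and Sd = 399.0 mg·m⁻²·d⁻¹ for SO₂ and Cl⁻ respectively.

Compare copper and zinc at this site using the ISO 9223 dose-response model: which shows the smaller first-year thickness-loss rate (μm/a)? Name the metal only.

copper: f(T) = +0.126·(T−10) [T≤10 °C] = -1.2978
  Pd branch = 0.0053·Pd^0.26·e^(0.059·RH+f) = 0.1093 μm/a
  Sd branch = 0.01025·Sd^0.27·e^(0.036·RH+0.049·T) = 0.3308 μm/a
  r_corr = 0.1093 + 0.3308 = 0.4402 μm/a
zinc: T≤10 °C ⇒ hinge +0.038·(-0.3−10) = -0.3914
  Pd branch = 0.0129·Pd^0.44·e^(0.046·RH+f) = 0.7998 μm/a
  Cl⁻ term: 0.0175·399.0^0.57·exp(0.008·52+0.085·-0.3) = 0.7856
  r_corr = 0.7998 + 0.7856 = 1.585 μm/a
Ordering by μm/a: zinc (1.59) > copper (0.44)

copper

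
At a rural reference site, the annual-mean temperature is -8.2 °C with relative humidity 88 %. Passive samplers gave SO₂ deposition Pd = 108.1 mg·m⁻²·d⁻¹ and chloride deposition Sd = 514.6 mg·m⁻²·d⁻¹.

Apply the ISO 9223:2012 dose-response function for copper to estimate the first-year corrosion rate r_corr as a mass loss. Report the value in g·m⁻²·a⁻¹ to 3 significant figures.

r_corr = 10.8 g·m⁻²·a⁻¹

copper: T≤10 °C ⇒ hinge +0.126·(-8.2−10) = -2.2932
  sulphur-dioxide contribution → 0.3251 μm/a
  chloride contribution → 0.8794 μm/a
  total first-year rate 1.204 μm/a
Convert to mass loss: 1.204 μm/a × 8.96 g/cm³ = 10.79 g·m⁻²·a⁻¹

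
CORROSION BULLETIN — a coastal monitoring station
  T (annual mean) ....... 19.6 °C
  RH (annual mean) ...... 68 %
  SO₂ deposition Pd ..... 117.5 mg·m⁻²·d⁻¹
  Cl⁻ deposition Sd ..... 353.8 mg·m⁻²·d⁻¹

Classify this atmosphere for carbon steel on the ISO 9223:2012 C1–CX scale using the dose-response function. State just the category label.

C5

carbon steel: f(T) = -0.054·(T−10) [T>10 °C] = -0.5184
  sulphur-dioxide contribution → 48.97 μm/a
  chloride contribution → 80.14 μm/a
  total first-year rate 129.1 μm/a
129 μm/a falls in (80, 200] for carbon steel → category C5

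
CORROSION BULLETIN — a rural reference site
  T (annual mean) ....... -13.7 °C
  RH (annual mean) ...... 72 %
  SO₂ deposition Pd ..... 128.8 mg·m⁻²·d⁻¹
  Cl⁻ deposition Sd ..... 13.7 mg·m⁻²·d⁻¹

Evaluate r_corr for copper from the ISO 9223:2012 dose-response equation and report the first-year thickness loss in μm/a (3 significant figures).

copper: temperature factor f = +0.126·(-23.7) = -2.9862
  Pd branch = 0.0053·Pd^0.26·e^(0.059·RH+f) = 0.0662 μm/a
  Cl⁻ term: 0.01025·13.7^0.27·exp(0.036·72+0.049·-13.7) = 0.1418
  sum: 0.0662 + 0.1418 → r_corr = 0.208 μm/a

r_corr = 0.208 μm/a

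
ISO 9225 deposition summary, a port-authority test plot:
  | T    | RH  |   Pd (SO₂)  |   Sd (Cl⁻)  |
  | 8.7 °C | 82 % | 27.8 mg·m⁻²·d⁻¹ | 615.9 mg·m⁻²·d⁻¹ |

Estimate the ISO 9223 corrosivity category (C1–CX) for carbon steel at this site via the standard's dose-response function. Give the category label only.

C5

carbon steel: T≤10 °C ⇒ hinge +0.150·(8.7−10) = -0.1950
  sulphur-dioxide contribution → 42.31 μm/a
  chloride contribution → 116 μm/a
  ⇒ r_corr(carbon steel) = 158.3 μm/a
ISO 9223 Table 2 (carbon steel): 80 < 158 ≤ 200 μm/a ⇒ C5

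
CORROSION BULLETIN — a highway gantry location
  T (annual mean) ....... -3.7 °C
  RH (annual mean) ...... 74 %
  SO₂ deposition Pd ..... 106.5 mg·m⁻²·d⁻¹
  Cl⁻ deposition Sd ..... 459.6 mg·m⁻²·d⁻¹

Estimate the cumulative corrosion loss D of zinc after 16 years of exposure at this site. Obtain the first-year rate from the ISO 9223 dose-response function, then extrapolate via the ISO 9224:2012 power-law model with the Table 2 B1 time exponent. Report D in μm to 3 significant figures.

D(16) = 24.4 μm

zinc: f(T) = +0.038·(T−10) [T≤10 °C] = -0.5206
  Pd branch = 0.0129·Pd^0.44·e^(0.046·RH+f) = 1.798 μm/a
  Sd branch = 0.0175·Sd^0.57·e^(0.008·RH+0.085·T) = 0.7605 μm/a
  r_corr = 1.798 + 0.7605 = 2.559 μm/a
Long-term exponent b (ISO 9224 Table 2, B1) = 0.813
  D(16) = 2.559 × 16^0.813 = 2.559 × 9.527 = 24.38 μm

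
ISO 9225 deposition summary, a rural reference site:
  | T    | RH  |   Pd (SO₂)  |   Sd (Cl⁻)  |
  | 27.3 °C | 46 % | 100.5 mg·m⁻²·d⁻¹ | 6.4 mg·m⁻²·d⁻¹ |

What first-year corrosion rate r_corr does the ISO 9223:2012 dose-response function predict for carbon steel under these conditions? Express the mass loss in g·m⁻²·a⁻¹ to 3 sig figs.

r_corr = 185 g·m⁻²·a⁻¹

carbon steel: temperature factor f = -0.054·(17.3) = -0.9342
  SO₂ term: 1.77·100.5^0.52·exp(0.02·46-0.9342) = 19.18
  Sd branch = 0.102·Sd^0.62·e^(0.033·RH+0.04·T) = 4.385 μm/a
  r_corr = 19.18 + 4.385 = 23.57 μm/a
Convert to mass loss: 23.57 μm/a × 7.85 g/cm³ = 185 g·m⁻²·a⁻¹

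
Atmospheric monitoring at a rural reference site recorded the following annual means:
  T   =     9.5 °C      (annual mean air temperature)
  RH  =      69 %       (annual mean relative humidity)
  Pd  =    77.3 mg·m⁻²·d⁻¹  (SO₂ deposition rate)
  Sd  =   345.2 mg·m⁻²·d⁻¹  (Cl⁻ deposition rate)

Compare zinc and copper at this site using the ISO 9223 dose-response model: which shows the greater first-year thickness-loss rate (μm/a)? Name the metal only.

zinc

zinc: f(T) = +0.038·(T−10) [T≤10 °C] = -0.0190
  Pd branch = 0.0129·Pd^0.44·e^(0.046·RH+f) = 2.049 μm/a
  Cl⁻ term: 0.0175·345.2^0.57·exp(0.008·69+0.085·9.5) = 1.906
  sum: 2.049 + 1.906 → r_corr = 3.955 μm/a
copper: T≤10 °C ⇒ hinge +0.126·(9.5−10) = -0.0630
  Pd branch = 0.0053·Pd^0.26·e^(0.059·RH+f) = 0.9033 μm/a
  Cl⁻ term: 0.01025·345.2^0.27·exp(0.036·69+0.049·9.5) = 0.9483
  r_corr = 0.9033 + 0.9483 = 1.852 μm/a
Ordering by μm/a: zinc (3.96) > copper (1.85)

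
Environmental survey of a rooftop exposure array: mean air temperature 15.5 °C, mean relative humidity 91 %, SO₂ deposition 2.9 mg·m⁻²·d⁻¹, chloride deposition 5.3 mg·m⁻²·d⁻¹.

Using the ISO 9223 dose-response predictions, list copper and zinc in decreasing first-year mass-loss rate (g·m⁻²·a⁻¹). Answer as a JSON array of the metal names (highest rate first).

["copper", "zinc"]

copper: f(T) = -0.080·(T−10) [T>10 °C] = -0.4400
  SO₂ term: 0.0053·2.9^0.26·exp(0.059·91-0.4400) = 0.9664
  Cl⁻ term: 0.01025·5.3^0.27·exp(0.036·91+0.049·15.5) = 0.9096
  sum: 0.9664 + 0.9096 → r_corr = 1.876 μm/a
  mass loss = 1.876 μm/a × 8.96 g/cm³ = 16.81 g·m⁻²·a⁻¹
zinc: T>10 °C ⇒ hinge -0.071·(15.5−10) = -0.3905
  Pd branch = 0.0129·Pd^0.44·e^(0.046·RH+f) = 0.9171 μm/a
  Sd branch = 0.0175·Sd^0.57·e^(0.008·RH+0.085·T) = 0.3501 μm/a
  sum: 0.9171 + 0.3501 → r_corr = 1.267 μm/a
  mass loss = 1.267 μm/a × 7.14 g/cm³ = 9.048 g·m⁻²·a⁻¹
Ordering by g·m⁻²·a⁻¹: copper (16.8) > zinc (9.05)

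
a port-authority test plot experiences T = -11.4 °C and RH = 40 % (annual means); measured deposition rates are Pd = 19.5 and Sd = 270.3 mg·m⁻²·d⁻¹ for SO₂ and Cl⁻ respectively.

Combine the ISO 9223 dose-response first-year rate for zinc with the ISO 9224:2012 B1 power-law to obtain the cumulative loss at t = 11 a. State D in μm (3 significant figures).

zinc: temperature factor f = +0.038·(-21.4) = -0.8132
  Pd branch = 0.0129·Pd^0.44·e^(0.046·RH+f) = 0.1331 μm/a
  Sd branch = 0.0175·Sd^0.57·e^(0.008·RH+0.085·T) = 0.2225 μm/a
  sum: 0.1331 + 0.2225 → r_corr = 0.3556 μm/a
Long-term exponent b (ISO 9224 Table 2, B1) = 0.813
  D(11) = 0.3556 × 11^0.813 = 0.3556 × 7.025 = 2.498 μm

D(11) = 2.50 μm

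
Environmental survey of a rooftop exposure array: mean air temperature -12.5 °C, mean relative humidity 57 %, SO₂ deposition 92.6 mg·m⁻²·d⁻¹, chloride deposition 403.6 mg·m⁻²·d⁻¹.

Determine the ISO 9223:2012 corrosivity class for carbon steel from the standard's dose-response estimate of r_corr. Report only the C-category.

C2

carbon steel: temperature factor f = +0.150·(-22.5) = -3.3750
  Pd branch = 1.77·Pd^0.52·e^(0.02·RH+f) = 1.995 μm/a
  Cl⁻ term: 0.102·403.6^0.62·exp(0.033·57+0.04·-12.5) = 16.75
  sum: 1.995 + 16.75 → r_corr = 18.75 μm/a
ISO 9223 Table 2 (carbon steel): 1.3 < 18.7 ≤ 25 μm/a ⇒ C2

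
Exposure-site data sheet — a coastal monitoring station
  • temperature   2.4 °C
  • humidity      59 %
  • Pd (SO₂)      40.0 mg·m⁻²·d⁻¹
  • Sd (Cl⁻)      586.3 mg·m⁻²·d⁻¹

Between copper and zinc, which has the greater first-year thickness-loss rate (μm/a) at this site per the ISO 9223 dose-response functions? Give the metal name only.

zinc

copper: T≤10 °C ⇒ hinge +0.126·(2.4−10) = -0.9576
  SO₂ term: 0.0053·40.0^0.26·exp(0.059·59-0.9576) = 0.1725
  Cl⁻ term: 0.01025·586.3^0.27·exp(0.036·59+0.049·2.4) = 0.5391
  sum: 0.1725 + 0.5391 → r_corr = 0.7115 μm/a
zinc: f(T) = +0.038·(T−10) [T≤10 °C] = -0.2888
  SO₂ term: 0.0129·40.0^0.44·exp(0.046·59-0.2888) = 0.7392
  Sd branch = 0.0175·Sd^0.57·e^(0.008·RH+0.085·T) = 1.302 μm/a
  sum: 0.7392 + 1.302 → r_corr = 2.041 μm/a
Ordering by μm/a: zinc (2.04) > copper (0.712)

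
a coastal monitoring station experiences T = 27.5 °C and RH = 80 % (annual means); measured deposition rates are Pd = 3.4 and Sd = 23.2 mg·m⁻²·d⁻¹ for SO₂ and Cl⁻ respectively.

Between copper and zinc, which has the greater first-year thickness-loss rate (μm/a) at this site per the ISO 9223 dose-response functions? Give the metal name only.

zinc

copper: f(T) = -0.080·(T−10) [T>10 °C] = -1.4000
  sulphur-dioxide contribution → 0.2015 μm/a
  chloride contribution → 1.642 μm/a
  ⇒ r_corr(copper) = 1.844 μm/a
zinc: temperature factor f = -0.071·(17.5) = -1.2425
  sulphur-dioxide contribution → 0.2529 μm/a
  chloride contribution → 2.063 μm/a
  ⇒ r_corr(zinc) = 2.316 μm/a
Ordering by μm/a: zinc (2.32) > copper (1.84)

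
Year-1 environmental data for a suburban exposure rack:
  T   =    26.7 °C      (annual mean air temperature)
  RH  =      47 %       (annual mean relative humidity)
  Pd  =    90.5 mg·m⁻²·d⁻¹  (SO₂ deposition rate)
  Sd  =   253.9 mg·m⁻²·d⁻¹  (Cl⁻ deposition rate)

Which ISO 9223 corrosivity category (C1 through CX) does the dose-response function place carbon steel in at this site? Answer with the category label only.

C4

carbon steel: T>10 °C ⇒ hinge -0.054·(26.7−10) = -0.9018
  sulphur-dioxide contribution → 19.14 μm/a
  chloride contribution → 43.34 μm/a
  ⇒ r_corr(carbon steel) = 62.49 μm/a
62.5 μm/a falls in (50, 80] for carbon steel → category C4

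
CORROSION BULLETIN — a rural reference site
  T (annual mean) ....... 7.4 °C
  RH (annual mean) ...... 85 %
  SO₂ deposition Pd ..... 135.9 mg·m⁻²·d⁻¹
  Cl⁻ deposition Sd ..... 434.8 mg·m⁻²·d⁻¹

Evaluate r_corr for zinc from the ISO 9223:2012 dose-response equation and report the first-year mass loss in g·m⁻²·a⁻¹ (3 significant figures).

r_corr = 50.9 g·m⁻²·a⁻¹

zinc: temperature factor f = +0.038·(-2.6) = -0.0988
  SO₂ term: 0.0129·135.9^0.44·exp(0.046·85-0.0988) = 5.063
  Cl⁻ term: 0.0175·434.8^0.57·exp(0.008·85+0.085·7.4) = 2.067
  sum: 5.063 + 2.067 → r_corr = 7.13 μm/a
Convert to mass loss: 7.13 μm/a × 7.14 g/cm³ = 50.91 g·m⁻²·a⁻¹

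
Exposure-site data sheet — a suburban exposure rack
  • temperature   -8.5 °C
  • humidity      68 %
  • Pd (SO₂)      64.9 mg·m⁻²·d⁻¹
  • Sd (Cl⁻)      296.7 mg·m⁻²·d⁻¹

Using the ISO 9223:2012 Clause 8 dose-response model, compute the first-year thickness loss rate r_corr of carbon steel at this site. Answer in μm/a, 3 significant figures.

r_corr = 27.1 μm/a

carbon steel: temperature factor f = +0.150·(-18.5) = -2.7750
  Pd branch = 1.77·Pd^0.52·e^(0.02·RH+f) = 3.765 μm/a
  Cl⁻ term: 0.102·296.7^0.62·exp(0.033·68+0.04·-8.5) = 23.35
  sum: 3.765 + 23.35 → r_corr = 27.12 μm/a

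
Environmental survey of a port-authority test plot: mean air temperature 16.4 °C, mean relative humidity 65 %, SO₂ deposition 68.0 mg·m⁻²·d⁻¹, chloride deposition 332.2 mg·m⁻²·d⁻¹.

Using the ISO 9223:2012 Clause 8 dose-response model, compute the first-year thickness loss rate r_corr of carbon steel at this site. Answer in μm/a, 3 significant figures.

r_corr = 103 μm/a

carbon steel: T>10 °C ⇒ hinge -0.054·(16.4−10) = -0.3456
  SO₂ term: 1.77·68.0^0.52·exp(0.02·65-0.3456) = 41.24
  Cl⁻ term: 0.102·332.2^0.62·exp(0.033·65+0.04·16.4) = 61.42
  sum: 41.24 + 61.42 → r_corr = 102.7 μm/a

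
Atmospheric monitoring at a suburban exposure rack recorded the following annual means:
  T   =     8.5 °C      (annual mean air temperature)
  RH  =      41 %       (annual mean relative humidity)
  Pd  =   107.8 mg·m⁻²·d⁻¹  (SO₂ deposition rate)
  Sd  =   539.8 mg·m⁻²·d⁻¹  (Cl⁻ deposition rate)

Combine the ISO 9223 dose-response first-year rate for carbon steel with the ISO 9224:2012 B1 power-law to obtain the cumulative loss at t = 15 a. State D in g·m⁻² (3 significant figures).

D(15) = 2.07e+03 g·m⁻²

carbon steel: temperature factor f = +0.150·(-1.5) = -0.2250
  SO₂ term: 1.77·107.8^0.52·exp(0.02·41-0.2250) = 36.59
  Sd branch = 0.102·Sd^0.62·e^(0.033·RH+0.04·T) = 27.41 μm/a
  r_corr = 36.59 + 27.41 = 63.99 μm/a
Power-law: D(15) = r_corr · 15^0.523
  D(15) = 63.99 × 15^0.523 = 63.99 × 4.122 = 263.8 μm
  Mass loss = 263.8 μm × 7.85 g/cm³ = 2071 g·m⁻²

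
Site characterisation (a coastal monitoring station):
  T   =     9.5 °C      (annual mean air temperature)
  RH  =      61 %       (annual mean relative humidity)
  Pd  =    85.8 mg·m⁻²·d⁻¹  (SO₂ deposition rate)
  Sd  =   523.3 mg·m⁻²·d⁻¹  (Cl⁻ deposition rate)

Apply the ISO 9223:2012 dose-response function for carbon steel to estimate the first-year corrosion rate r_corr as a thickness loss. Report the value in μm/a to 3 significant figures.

r_corr = 110 μm/a

carbon steel: f(T) = +0.150·(T−10) [T≤10 °C] = -0.0750
  sulphur-dioxide contribution → 56.32 μm/a
  chloride contribution → 54.14 μm/a
  ⇒ r_corr(carbon steel) = 110.5 μm/a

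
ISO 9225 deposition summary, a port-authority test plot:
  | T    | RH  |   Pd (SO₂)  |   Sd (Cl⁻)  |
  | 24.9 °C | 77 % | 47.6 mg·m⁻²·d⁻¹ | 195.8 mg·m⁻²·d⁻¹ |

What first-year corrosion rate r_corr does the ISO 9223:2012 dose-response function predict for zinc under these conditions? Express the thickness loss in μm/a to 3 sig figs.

r_corr = 6.29 μm/a

zinc: f(T) = -0.071·(T−10) [T>10 °C] = -1.0579
  sulphur-dioxide contribution → 0.8464 μm/a
  chloride contribution → 5.446 μm/a
  ⇒ r_corr(zinc) = 6.292 μm/a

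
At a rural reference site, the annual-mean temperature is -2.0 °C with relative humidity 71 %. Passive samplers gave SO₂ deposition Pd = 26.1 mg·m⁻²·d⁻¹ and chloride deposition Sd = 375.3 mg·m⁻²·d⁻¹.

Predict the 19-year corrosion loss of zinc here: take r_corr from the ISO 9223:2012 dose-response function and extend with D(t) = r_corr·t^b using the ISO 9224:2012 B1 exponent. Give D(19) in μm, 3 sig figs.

D(19) = 18.2 μm

zinc: f(T) = +0.038·(T−10) [T≤10 °C] = -0.4560
  SO₂ term: 0.0129·26.1^0.44·exp(0.046·71-0.4560) = 0.9001
  Sd branch = 0.0175·Sd^0.57·e^(0.008·RH+0.085·T) = 0.7643 μm/a
  r_corr = 0.9001 + 0.7643 = 1.664 μm/a
ISO 9224: D(t) = r_corr · t^b with b = 0.813 (zinc, B1)
  D(19) = 1.664 × 19^0.813 = 1.664 × 10.96 = 18.23 μm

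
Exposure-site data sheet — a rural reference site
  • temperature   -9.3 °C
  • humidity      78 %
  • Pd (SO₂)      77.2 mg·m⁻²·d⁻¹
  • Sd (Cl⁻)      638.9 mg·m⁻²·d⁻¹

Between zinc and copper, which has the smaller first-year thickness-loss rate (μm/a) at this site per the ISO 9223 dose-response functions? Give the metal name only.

zinc: f(T) = +0.038·(T−10) [T≤10 °C] = -0.7334
  sulphur-dioxide contribution → 1.517 μm/a
  chloride contribution → 0.5886 μm/a
  total first-year rate 2.105 μm/a
copper: T≤10 °C ⇒ hinge +0.126·(-9.3−10) = -2.4318
  sulphur-dioxide contribution → 0.1437 μm/a
  chloride contribution → 0.6163 μm/a
  ⇒ r_corr(copper) = 0.76 μm/a
Ordering by μm/a: zinc (2.11) > copper (0.76)

copper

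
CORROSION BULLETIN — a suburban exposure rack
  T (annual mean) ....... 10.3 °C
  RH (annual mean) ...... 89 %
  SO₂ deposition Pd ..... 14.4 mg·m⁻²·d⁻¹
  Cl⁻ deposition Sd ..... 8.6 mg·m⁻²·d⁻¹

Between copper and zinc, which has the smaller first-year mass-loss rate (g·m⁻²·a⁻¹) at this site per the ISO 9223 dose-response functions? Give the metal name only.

zinc

copper: f(T) = -0.080·(T−10) [T>10 °C] = -0.0240
  Pd branch = 0.0053·Pd^0.26·e^(0.059·RH+f) = 1.975 μm/a
  Cl⁻ term: 0.01025·8.6^0.27·exp(0.036·89+0.049·10.3) = 0.7477
  sum: 1.975 + 0.7477 → r_corr = 2.722 μm/a
  mass loss = 2.722 μm/a × 8.96 g/cm³ = 24.39 g·m⁻²·a⁻¹
zinc: temperature factor f = -0.071·(0.3) = -0.0213
  SO₂ term: 0.0129·14.4^0.44·exp(0.046·89-0.0213) = 2.449
  Cl⁻ term: 0.0175·8.6^0.57·exp(0.008·89+0.085·10.3) = 0.2918
  sum: 2.449 + 0.2918 → r_corr = 2.741 μm/a
  mass loss = 2.741 μm/a × 7.14 g/cm³ = 19.57 g·m⁻²·a⁻¹
Ordering by g·m⁻²·a⁻¹: copper (24.4) > zinc (19.6)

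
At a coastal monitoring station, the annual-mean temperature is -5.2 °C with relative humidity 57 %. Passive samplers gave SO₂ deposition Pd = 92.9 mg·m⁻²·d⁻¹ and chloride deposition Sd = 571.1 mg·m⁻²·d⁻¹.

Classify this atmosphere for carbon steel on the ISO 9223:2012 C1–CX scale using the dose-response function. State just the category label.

C3

carbon steel: temperature factor f = +0.150·(-15.2) = -2.2800
  Pd branch = 1.77·Pd^0.52·e^(0.02·RH+f) = 5.974 μm/a
  Cl⁻ term: 0.102·571.1^0.62·exp(0.033·57+0.04·-5.2) = 27.82
  sum: 5.974 + 27.82 → r_corr = 33.79 μm/a
Category bounds: 25…50 μm/a bracket r_corr ⇒ C3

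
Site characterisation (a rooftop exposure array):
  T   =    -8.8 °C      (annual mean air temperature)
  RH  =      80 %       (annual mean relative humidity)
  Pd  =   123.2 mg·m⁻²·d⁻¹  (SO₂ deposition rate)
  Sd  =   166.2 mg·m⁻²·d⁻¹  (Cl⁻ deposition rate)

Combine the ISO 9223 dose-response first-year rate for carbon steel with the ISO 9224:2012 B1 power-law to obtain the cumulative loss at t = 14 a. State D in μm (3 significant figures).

D(14) = 121 μm

carbon steel: T≤10 °C ⇒ hinge +0.150·(-8.8−10) = -2.8200
  SO₂ term: 1.77·123.2^0.52·exp(0.02·80-2.8200) = 6.386
  Cl⁻ term: 0.102·166.2^0.62·exp(0.033·80+0.04·-8.8) = 23.94
  sum: 6.386 + 23.94 → r_corr = 30.32 μm/a
Power-law: D(14) = r_corr · 14^0.523
  D(14) = 30.32 × 14^0.523 = 30.32 × 3.976 = 120.6 μm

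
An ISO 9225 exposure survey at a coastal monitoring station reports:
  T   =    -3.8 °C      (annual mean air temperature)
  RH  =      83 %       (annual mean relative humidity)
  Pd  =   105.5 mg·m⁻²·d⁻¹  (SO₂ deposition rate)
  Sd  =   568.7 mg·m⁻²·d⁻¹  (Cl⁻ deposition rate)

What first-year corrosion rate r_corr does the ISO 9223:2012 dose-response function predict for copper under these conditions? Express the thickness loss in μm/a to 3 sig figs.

copper: f(T) = +0.126·(T−10) [T≤10 °C] = -1.7388
  Pd branch = 0.0053·Pd^0.26·e^(0.059·RH+f) = 0.4187 μm/a
  Sd branch = 0.01025·Sd^0.27·e^(0.036·RH+0.049·T) = 0.9362 μm/a
  r_corr = 0.4187 + 0.9362 = 1.355 μm/a

r_corr = 1.35 μm/a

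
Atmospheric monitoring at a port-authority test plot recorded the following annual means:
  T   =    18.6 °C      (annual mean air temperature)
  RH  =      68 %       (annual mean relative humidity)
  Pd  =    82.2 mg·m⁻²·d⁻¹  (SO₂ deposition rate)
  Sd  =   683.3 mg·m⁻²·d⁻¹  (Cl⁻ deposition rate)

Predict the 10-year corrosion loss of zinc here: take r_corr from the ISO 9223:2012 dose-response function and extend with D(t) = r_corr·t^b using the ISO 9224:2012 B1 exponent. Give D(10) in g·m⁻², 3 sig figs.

zinc: f(T) = -0.071·(T−10) [T>10 °C] = -0.6106
  Pd branch = 0.0129·Pd^0.44·e^(0.046·RH+f) = 1.113 μm/a
  Sd branch = 0.0175·Sd^0.57·e^(0.008·RH+0.085·T) = 6.048 μm/a
  r_corr = 1.113 + 6.048 = 7.161 μm/a
Power-law: D(10) = r_corr · 10^0.813
  D(10) = 7.161 × 10^0.813 = 7.161 × 6.501 = 46.56 μm
  Mass loss = 46.56 μm × 7.14 g/cm³ = 332.4 g·m⁻²

D(10) = 332 g·m⁻²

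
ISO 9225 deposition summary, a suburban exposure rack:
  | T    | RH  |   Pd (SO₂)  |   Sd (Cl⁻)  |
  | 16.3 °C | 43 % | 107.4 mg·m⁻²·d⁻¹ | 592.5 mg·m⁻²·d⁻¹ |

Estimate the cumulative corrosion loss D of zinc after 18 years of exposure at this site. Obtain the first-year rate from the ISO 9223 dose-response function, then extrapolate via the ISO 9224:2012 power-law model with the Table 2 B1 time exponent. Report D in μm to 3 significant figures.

zinc: T>10 °C ⇒ hinge -0.071·(16.3−10) = -0.4473
  Pd branch = 0.0129·Pd^0.44·e^(0.046·RH+f) = 0.4667 μm/a
  Sd branch = 0.0175·Sd^0.57·e^(0.008·RH+0.085·T) = 3.755 μm/a
  sum: 0.4667 + 3.755 → r_corr = 4.221 μm/a
ISO 9224: D(t) = r_corr · t^b with b = 0.813 (zinc, B1)
  D(18) = 4.221 × 18^0.813 = 4.221 × 10.48 = 44.26 μm

D(18) = 44.3 μm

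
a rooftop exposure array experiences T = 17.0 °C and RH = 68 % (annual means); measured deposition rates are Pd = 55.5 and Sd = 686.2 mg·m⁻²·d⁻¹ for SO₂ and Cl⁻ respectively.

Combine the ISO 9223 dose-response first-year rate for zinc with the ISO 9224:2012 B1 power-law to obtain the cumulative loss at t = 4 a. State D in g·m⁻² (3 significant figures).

zinc: f(T) = -0.071·(T−10) [T>10 °C] = -0.4970
  SO₂ term: 0.0129·55.5^0.44·exp(0.046·68-0.4970) = 1.049
  Cl⁻ term: 0.0175·686.2^0.57·exp(0.008·68+0.085·17.0) = 5.292
  sum: 1.049 + 5.292 → r_corr = 6.341 μm/a
ISO 9224: D(t) = r_corr · t^b with b = 0.813 (zinc, B1)
  D(4) = 6.341 × 4^0.813 = 6.341 × 3.087 = 19.57 μm
  Mass loss = 19.57 μm × 7.14 g/cm³ = 139.7 g·m⁻²

D(4) = 140 g·m⁻²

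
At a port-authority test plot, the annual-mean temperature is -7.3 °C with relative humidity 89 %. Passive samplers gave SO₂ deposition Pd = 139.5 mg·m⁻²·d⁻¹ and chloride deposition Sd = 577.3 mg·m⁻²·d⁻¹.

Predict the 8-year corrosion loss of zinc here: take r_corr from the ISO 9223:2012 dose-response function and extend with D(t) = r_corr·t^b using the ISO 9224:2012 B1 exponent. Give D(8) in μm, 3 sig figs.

zinc: f(T) = +0.038·(T−10) [T≤10 °C] = -0.6574
  SO₂ term: 0.0129·139.5^0.44·exp(0.046·89-0.6574) = 3.521
  Cl⁻ term: 0.0175·577.3^0.57·exp(0.008·89+0.085·-7.3) = 0.7191
  r_corr = 3.521 + 0.7191 = 4.24 μm/a
Power-law: D(8) = r_corr · 8^0.813
  D(8) = 4.24 × 8^0.813 = 4.24 × 5.423 = 22.99 μm

D(8) = 23.0 μm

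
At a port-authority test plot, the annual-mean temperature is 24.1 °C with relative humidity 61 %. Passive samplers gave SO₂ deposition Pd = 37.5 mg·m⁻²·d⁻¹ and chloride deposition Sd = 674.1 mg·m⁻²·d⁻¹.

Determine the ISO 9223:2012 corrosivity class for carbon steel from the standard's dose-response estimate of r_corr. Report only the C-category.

carbon steel: temperature factor f = -0.054·(14.1) = -0.7614
  Pd branch = 1.77·Pd^0.52·e^(0.02·RH+f) = 18.43 μm/a
  Sd branch = 0.102·Sd^0.62·e^(0.033·RH+0.04·T) = 113.6 μm/a
  r_corr = 18.43 + 113.6 = 132 μm/a
132 μm/a falls in (80, 200] for carbon steel → category C5

C5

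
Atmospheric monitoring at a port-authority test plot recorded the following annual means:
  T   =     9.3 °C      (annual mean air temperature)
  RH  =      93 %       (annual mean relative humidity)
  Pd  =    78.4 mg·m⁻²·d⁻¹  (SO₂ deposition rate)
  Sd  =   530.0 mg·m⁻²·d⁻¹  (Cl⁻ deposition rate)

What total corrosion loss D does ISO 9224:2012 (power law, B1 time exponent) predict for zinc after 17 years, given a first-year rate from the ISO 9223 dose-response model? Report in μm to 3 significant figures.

zinc: T≤10 °C ⇒ hinge +0.038·(9.3−10) = -0.0266
  sulphur-dioxide contribution → 6.172 μm/a
  chloride contribution → 2.899 μm/a
  ⇒ r_corr(zinc) = 9.072 μm/a
Power-law: D(17) = r_corr · 17^0.813
  D(17) = 9.072 × 17^0.813 = 9.072 × 10.01 = 90.79 μm

D(17) = 90.8 μm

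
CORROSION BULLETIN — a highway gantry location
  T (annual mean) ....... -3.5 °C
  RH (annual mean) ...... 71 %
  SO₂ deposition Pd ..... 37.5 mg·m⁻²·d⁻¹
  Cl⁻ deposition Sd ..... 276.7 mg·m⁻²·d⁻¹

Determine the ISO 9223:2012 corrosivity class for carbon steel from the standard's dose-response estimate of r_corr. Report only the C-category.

C3

carbon steel: T≤10 °C ⇒ hinge +0.150·(-3.5−10) = -2.0250
  Pd branch = 1.77·Pd^0.52·e^(0.02·RH+f) = 6.364 μm/a
  Sd branch = 0.102·Sd^0.62·e^(0.033·RH+0.04·T) = 30.16 μm/a
  sum: 6.364 + 30.16 → r_corr = 36.52 μm/a
ISO 9223 Table 2 (carbon steel): 25 < 36.5 ≤ 50 μm/a ⇒ C3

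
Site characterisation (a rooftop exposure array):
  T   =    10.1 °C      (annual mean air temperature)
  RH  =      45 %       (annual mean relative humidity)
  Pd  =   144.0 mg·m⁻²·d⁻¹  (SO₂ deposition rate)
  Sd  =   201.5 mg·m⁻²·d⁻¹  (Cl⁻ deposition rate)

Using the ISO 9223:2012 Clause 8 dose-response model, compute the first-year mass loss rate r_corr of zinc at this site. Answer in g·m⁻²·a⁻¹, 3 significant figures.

zinc: temperature factor f = -0.071·(0.1) = -0.0071
  Pd branch = 0.0129·Pd^0.44·e^(0.046·RH+f) = 0.904 μm/a
  Cl⁻ term: 0.0175·201.5^0.57·exp(0.008·45+0.085·10.1) = 1.218
  r_corr = 0.904 + 1.218 = 2.122 μm/a
Convert to mass loss: 2.122 μm/a × 7.14 g/cm³ = 15.15 g·m⁻²·a⁻¹

r_corr = 15.2 g·m⁻²·a⁻¹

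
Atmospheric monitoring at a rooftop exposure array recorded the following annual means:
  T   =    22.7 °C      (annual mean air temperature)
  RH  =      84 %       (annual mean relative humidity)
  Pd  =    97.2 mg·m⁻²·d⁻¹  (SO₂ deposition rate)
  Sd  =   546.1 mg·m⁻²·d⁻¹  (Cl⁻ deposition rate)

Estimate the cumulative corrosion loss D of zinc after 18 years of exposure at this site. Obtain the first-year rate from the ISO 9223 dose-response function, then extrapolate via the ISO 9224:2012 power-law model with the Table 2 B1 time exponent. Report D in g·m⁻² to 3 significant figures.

D(18) = 782 g·m⁻²

zinc: f(T) = -0.071·(T−10) [T>10 °C] = -0.9017
  Pd branch = 0.0129·Pd^0.44·e^(0.046·RH+f) = 1.869 μm/a
  Cl⁻ term: 0.0175·546.1^0.57·exp(0.008·84+0.085·22.7) = 8.572
  sum: 1.869 + 8.572 → r_corr = 10.44 μm/a
Long-term exponent b (ISO 9224 Table 2, B1) = 0.813
  D(18) = 10.44 × 18^0.813 = 10.44 × 10.48 = 109.5 μm
  Mass loss = 109.5 μm × 7.14 g/cm³ = 781.6 g·m⁻²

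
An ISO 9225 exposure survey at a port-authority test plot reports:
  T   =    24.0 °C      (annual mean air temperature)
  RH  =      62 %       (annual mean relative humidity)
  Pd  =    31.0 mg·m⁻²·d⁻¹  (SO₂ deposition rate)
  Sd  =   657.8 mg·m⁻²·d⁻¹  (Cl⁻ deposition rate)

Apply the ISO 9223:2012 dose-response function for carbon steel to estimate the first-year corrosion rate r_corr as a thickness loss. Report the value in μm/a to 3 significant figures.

carbon steel: f(T) = -0.054·(T−10) [T>10 °C] = -0.7560
  Pd branch = 1.77·Pd^0.52·e^(0.02·RH+f) = 17.13 μm/a
  Sd branch = 0.102·Sd^0.62·e^(0.033·RH+0.04·T) = 115.2 μm/a
  sum: 17.13 + 115.2 → r_corr = 132.3 μm/a

r_corr = 132 μm/a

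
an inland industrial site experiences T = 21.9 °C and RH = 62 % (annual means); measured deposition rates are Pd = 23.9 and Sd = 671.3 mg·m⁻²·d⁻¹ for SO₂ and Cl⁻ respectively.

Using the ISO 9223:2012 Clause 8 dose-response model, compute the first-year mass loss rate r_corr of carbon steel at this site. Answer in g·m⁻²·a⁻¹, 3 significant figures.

carbon steel: f(T) = -0.054·(T−10) [T>10 °C] = -0.6426
  sulphur-dioxide contribution → 16.76 μm/a
  chloride contribution → 107.2 μm/a
  ⇒ r_corr(carbon steel) = 124 μm/a
Convert to mass loss: 124 μm/a × 7.85 g/cm³ = 973.3 g·m⁻²·a⁻¹

r_corr = 973 g·m⁻²·a⁻¹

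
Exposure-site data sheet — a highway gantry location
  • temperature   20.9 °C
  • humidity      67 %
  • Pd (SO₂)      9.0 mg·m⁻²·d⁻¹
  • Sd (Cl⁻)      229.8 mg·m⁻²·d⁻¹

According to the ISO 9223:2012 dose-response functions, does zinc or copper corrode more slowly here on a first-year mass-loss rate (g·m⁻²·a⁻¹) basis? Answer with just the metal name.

copper

zinc: temperature factor f = -0.071·(10.9) = -0.7739
  Pd branch = 0.0129·Pd^0.44·e^(0.046·RH+f) = 0.3411 μm/a
  Cl⁻ term: 0.0175·229.8^0.57·exp(0.008·67+0.085·20.9) = 3.92
  sum: 0.3411 + 3.92 → r_corr = 4.261 μm/a
  mass loss = 4.261 μm/a × 7.14 g/cm³ = 30.43 g·m⁻²·a⁻¹
copper: T>10 °C ⇒ hinge -0.080·(20.9−10) = -0.8720
  SO₂ term: 0.0053·9.0^0.26·exp(0.059·67-0.8720) = 0.2044
  Cl⁻ term: 0.01025·229.8^0.27·exp(0.036·67+0.049·20.9) = 1.382
  sum: 0.2044 + 1.382 → r_corr = 1.587 μm/a
  mass loss = 1.587 μm/a × 8.96 g/cm³ = 14.22 g·m⁻²·a⁻¹
Ordering by g·m⁻²·a⁻¹: zinc (30.4) > copper (14.2)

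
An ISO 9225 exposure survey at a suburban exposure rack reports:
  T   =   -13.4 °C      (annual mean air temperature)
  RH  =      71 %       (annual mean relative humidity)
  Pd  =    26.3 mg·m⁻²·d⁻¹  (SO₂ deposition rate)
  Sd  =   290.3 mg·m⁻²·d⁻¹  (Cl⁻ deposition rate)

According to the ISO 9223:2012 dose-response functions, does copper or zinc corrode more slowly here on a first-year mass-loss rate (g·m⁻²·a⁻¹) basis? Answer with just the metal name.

copper

copper: temperature factor f = +0.126·(-23.4) = -2.9484
  Pd branch = 0.0053·Pd^0.26·e^(0.059·RH+f) = 0.04288 μm/a
  Sd branch = 0.01025·Sd^0.27·e^(0.036·RH+0.049·T) = 0.3167 μm/a
  sum: 0.04288 + 0.3167 → r_corr = 0.3595 μm/a
  mass loss = 0.3595 μm/a × 8.96 g/cm³ = 3.221 g·m⁻²·a⁻¹
zinc: temperature factor f = +0.038·(-23.4) = -0.8892
  Pd branch = 0.0129·Pd^0.44·e^(0.046·RH+f) = 0.5856 μm/a
  Sd branch = 0.0175·Sd^0.57·e^(0.008·RH+0.085·T) = 0.2505 μm/a
  sum: 0.5856 + 0.2505 → r_corr = 0.8361 μm/a
  mass loss = 0.8361 μm/a × 7.14 g/cm³ = 5.97 g·m⁻²·a⁻¹
Ordering by g·m⁻²·a⁻¹: zinc (5.97) > copper (3.22)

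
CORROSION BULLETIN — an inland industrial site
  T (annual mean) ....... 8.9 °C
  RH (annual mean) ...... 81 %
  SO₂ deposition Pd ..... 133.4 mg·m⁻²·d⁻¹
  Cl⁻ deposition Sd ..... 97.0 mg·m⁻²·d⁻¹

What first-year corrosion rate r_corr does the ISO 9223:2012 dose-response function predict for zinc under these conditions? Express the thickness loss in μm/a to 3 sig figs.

r_corr = 5.39 μm/a

zinc: T≤10 °C ⇒ hinge +0.038·(8.9−10) = -0.0418
  sulphur-dioxide contribution → 4.423 μm/a
  chloride contribution → 0.9671 μm/a
  total first-year rate 5.39 μm/a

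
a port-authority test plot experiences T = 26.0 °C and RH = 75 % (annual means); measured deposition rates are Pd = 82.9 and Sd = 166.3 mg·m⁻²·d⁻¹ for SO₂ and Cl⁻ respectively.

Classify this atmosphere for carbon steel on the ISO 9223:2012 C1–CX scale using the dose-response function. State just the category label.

C5

carbon steel: f(T) = -0.054·(T−10) [T>10 °C] = -0.8640
  Pd branch = 1.77·Pd^0.52·e^(0.02·RH+f) = 33.25 μm/a
  Cl⁻ term: 0.102·166.3^0.62·exp(0.033·75+0.04·26.0) = 81.68
  r_corr = 33.25 + 81.68 = 114.9 μm/a
ISO 9223 Table 2 (carbon steel): 80 < 115 ≤ 200 μm/a ⇒ C5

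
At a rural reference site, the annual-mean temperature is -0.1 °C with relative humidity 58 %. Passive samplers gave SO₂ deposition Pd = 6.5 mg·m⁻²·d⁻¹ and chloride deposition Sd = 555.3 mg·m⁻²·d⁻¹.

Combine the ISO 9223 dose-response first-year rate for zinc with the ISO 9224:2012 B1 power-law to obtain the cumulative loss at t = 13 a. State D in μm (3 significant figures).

zinc: temperature factor f = +0.038·(-10.1) = -0.3838
  Pd branch = 0.0129·Pd^0.44·e^(0.046·RH+f) = 0.2886 μm/a
  Sd branch = 0.0175·Sd^0.57·e^(0.008·RH+0.085·T) = 1.012 μm/a
  sum: 0.2886 + 1.012 → r_corr = 1.301 μm/a
Power-law: D(13) = r_corr · 13^0.813
  D(13) = 1.301 × 13^0.813 = 1.301 × 8.047 = 10.47 μm

D(13) = 10.5 μm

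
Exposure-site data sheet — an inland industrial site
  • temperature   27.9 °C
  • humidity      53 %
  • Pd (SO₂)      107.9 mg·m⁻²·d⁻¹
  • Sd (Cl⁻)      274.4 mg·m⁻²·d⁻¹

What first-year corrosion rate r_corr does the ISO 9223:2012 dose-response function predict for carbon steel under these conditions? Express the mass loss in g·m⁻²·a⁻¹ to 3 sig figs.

r_corr = 631 g·m⁻²·a⁻¹

carbon steel: temperature factor f = -0.054·(17.9) = -0.9666
  Pd branch = 1.77·Pd^0.52·e^(0.02·RH+f) = 22.17 μm/a
  Cl⁻ term: 0.102·274.4^0.62·exp(0.033·53+0.04·27.9) = 58.16
  sum: 22.17 + 58.16 → r_corr = 80.33 μm/a
Convert to mass loss: 80.33 μm/a × 7.85 g/cm³ = 630.6 g·m⁻²·a⁻¹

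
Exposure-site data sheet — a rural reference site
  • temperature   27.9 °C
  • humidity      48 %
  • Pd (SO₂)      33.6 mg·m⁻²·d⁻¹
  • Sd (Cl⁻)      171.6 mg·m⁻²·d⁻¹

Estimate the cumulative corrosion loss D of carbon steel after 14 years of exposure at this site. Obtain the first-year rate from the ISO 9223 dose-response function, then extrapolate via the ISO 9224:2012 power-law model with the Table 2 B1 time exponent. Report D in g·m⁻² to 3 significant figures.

D(14) = 1.49e+03 g·m⁻²

carbon steel: temperature factor f = -0.054·(17.9) = -0.9666
  Pd branch = 1.77·Pd^0.52·e^(0.02·RH+f) = 10.93 μm/a
  Sd branch = 0.102·Sd^0.62·e^(0.033·RH+0.04·T) = 36.86 μm/a
  r_corr = 10.93 + 36.86 = 47.8 μm/a
Power-law: D(14) = r_corr · 14^0.523
  D(14) = 47.8 × 14^0.523 = 47.8 × 3.976 = 190 μm
  Mass loss = 190 μm × 7.85 g/cm³ = 1492 g·m⁻²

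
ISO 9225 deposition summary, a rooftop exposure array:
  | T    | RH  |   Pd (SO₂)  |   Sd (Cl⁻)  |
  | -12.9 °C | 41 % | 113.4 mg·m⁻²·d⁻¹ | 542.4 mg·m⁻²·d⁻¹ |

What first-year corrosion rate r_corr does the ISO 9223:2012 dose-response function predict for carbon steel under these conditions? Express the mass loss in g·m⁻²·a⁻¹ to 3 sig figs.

r_corr = 104 g·m⁻²·a⁻¹

carbon steel: temperature factor f = +0.150·(-22.9) = -3.4350
  sulphur-dioxide contribution → 1.516 μm/a
  chloride contribution → 11.68 μm/a
  total first-year rate 13.19 μm/a
Convert to mass loss: 13.19 μm/a × 7.85 g/cm³ = 103.6 g·m⁻²·a⁻¹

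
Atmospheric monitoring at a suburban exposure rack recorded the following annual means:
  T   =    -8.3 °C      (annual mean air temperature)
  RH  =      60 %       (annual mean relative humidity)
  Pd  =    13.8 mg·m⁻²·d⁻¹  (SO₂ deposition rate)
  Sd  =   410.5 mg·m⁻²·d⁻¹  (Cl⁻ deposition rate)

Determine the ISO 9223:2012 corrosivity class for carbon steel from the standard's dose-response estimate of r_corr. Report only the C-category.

carbon steel: temperature factor f = +0.150·(-18.3) = -2.7450
  SO₂ term: 1.77·13.8^0.52·exp(0.02·60-2.7450) = 1.478
  Cl⁻ term: 0.102·410.5^0.62·exp(0.033·60+0.04·-8.3) = 22.11
  r_corr = 1.478 + 22.11 = 23.59 μm/a
ISO 9223 Table 2 (carbon steel): 1.3 < 23.6 ≤ 25 μm/a ⇒ C2

C2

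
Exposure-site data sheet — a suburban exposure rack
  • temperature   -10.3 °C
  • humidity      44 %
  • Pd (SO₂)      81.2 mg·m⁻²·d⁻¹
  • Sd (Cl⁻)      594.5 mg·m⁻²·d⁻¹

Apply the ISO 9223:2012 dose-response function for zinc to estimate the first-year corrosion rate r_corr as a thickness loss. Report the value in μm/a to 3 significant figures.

r_corr = 0.708 μm/a

zinc: temperature factor f = +0.038·(-20.3) = -0.7714
  Pd branch = 0.0129·Pd^0.44·e^(0.046·RH+f) = 0.3125 μm/a
  Sd branch = 0.0175·Sd^0.57·e^(0.008·RH+0.085·T) = 0.3953 μm/a
  r_corr = 0.3125 + 0.3953 = 0.7078 μm/a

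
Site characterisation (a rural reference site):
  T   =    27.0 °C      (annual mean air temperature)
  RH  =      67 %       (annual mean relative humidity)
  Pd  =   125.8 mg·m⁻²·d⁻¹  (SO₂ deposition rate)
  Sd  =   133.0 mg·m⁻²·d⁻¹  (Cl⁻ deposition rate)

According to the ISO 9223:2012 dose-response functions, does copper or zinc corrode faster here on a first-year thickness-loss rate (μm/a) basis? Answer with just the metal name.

copper: f(T) = -0.080·(T−10) [T>10 °C] = -1.3600
  SO₂ term: 0.0053·125.8^0.26·exp(0.059·67-1.3600) = 0.2491
  Sd branch = 0.01025·Sd^0.27·e^(0.036·RH+0.049·T) = 1.608 μm/a
  r_corr = 0.2491 + 1.608 = 1.857 μm/a
zinc: T>10 °C ⇒ hinge -0.071·(27.0−10) = -1.2070
  SO₂ term: 0.0129·125.8^0.44·exp(0.046·67-1.2070) = 0.7059
  Sd branch = 0.0175·Sd^0.57·e^(0.008·RH+0.085·T) = 4.821 μm/a
  sum: 0.7059 + 4.821 → r_corr = 5.527 μm/a
Ordering by μm/a: zinc (5.53) > copper (1.86)

zinc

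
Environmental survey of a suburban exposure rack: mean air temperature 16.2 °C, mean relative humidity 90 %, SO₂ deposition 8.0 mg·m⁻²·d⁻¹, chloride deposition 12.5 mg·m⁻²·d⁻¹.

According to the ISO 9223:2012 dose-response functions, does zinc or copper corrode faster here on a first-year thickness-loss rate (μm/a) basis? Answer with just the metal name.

copper

zinc: T>10 °C ⇒ hinge -0.071·(16.2−10) = -0.4402
  SO₂ term: 0.0129·8.0^0.44·exp(0.046·90-0.4402) = 1.302
  Sd branch = 0.0175·Sd^0.57·e^(0.008·RH+0.085·T) = 0.6012 μm/a
  sum: 1.302 + 0.6012 → r_corr = 1.904 μm/a
copper: temperature factor f = -0.080·(6.2) = -0.4960
  Pd branch = 0.0053·Pd^0.26·e^(0.059·RH+f) = 1.121 μm/a
  Sd branch = 0.01025·Sd^0.27·e^(0.036·RH+0.049·T) = 1.145 μm/a
  sum: 1.121 + 1.145 → r_corr = 2.266 μm/a
Ordering by μm/a: copper (2.27) > zinc (1.9)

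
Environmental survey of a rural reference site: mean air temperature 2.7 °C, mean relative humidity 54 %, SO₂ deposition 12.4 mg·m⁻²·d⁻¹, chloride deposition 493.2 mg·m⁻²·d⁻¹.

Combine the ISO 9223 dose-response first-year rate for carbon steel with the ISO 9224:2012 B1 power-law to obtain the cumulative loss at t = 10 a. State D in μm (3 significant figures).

D(10) = 127 μm

carbon steel: temperature factor f = +0.150·(-7.3) = -1.0950
  Pd branch = 1.77·Pd^0.52·e^(0.02·RH+f) = 6.457 μm/a
  Cl⁻ term: 0.102·493.2^0.62·exp(0.033·54+0.04·2.7) = 31.56
  r_corr = 6.457 + 31.56 = 38.01 μm/a
Power-law: D(10) = r_corr · 10^0.523
  D(10) = 38.01 × 10^0.523 = 38.01 × 3.334 = 126.7 μm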